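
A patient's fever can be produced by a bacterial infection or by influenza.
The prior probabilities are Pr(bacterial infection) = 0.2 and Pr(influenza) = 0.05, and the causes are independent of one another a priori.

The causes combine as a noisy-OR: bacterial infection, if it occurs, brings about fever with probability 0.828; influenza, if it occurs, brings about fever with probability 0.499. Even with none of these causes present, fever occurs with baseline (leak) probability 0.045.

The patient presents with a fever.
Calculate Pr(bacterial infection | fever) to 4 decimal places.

Pr(bacterial infection | fever) ≈ 0.7531

Under noisy-OR, P(fever | causes) = 1 − (1−0.045)·∏(1−qᵢ) over the active causes.
Numerator (weight on configurations with bacterial infection): 0.158791 + 0.009177 = 0.167968
Denominator P(fever): 0.045*0.8*0.95 + 0.521545*0.8*0.05 + 0.83574*0.2*0.95 + 0.917706*0.2*0.05 = 0.223030
P(bacterial infection | fever) = 0.167968/0.223030 ≈ 0.7531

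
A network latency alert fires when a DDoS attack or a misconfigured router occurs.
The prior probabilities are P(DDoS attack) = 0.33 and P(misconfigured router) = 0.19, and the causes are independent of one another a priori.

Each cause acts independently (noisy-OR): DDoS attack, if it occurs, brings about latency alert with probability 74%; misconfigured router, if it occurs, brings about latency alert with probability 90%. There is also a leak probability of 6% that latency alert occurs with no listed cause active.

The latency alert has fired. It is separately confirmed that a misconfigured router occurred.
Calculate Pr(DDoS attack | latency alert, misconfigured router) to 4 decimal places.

Under noisy-OR, P(latency alert | causes) = 1 − (1−0.06)·∏(1−qᵢ) over the active causes.
Enumerate both values of DDoS attack and weight by the priors:
  P(latency alert | misconfigured router) = 0.906×0.67 + 0.97556×0.33
        = 0.607020 + 0.321935 = 0.928955
The terms with DDoS attack present sum to 0.321935, so
  P(DDoS attack | latency alert, misconfigured router) = 0.321935 / 0.928955 ≈ 0.3466

Pr(DDoS attack | latency alert, misconfigured router) ≈ 0.3466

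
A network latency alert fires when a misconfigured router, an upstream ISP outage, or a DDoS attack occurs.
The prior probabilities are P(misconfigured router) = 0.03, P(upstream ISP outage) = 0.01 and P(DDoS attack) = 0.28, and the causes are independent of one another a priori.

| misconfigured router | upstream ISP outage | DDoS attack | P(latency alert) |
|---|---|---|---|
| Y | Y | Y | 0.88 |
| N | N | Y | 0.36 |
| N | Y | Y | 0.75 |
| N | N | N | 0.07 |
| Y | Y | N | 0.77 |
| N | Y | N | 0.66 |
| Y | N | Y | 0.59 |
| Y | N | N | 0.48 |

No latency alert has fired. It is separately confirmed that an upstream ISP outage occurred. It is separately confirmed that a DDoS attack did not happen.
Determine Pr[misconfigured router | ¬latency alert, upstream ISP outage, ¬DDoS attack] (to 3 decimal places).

Pr[misconfigured router | ¬latency alert, upstream ISP outage, ¬DDoS attack] ≈ 0.020

Sum P(¬latency alert|·) weighted by the priors over both values of misconfigured router:
  P(¬latency alert | upstream ISP outage, ¬DDoS attack) = 0.34*0.97 + 0.23*0.03
        = 0.329800 + 0.006900 = 0.336700
The terms with misconfigured router present sum to 0.006900, so
  P(misconfigured router | ¬latency alert, upstream ISP outage, ¬DDoS attack) = 0.006900 / 0.336700 ≈ 0.020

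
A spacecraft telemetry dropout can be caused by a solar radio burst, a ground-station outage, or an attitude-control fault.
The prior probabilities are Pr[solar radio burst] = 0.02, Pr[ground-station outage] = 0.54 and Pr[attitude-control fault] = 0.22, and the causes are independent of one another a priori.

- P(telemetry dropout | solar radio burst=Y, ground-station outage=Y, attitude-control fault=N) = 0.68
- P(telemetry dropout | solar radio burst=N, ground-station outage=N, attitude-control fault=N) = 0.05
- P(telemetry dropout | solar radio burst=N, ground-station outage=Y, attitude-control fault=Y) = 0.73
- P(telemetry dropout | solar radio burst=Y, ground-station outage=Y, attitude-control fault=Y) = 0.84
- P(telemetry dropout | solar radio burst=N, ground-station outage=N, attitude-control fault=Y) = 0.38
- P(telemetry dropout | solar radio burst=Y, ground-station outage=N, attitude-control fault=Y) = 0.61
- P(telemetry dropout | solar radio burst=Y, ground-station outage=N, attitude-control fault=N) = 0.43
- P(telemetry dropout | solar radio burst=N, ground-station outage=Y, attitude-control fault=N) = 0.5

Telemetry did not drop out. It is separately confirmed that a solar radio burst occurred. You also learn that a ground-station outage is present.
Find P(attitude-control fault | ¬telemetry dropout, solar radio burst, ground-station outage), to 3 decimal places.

Sum P(¬telemetry dropout|·) weighted by the priors over both values of attitude-control fault:
  P(¬telemetry dropout | solar radio burst, ground-station outage) = 0.32*0.78 + 0.16*0.22
        = 0.249600 + 0.035200 = 0.284800
Configurations with attitude-control fault contribute 0.035200, so
  P(attitude-control fault | ¬telemetry dropout, solar radio burst, ground-station outage) = 0.035200 / 0.284800 ≈ 0.124

P(attitude-control fault | ¬telemetry dropout, solar radio burst, ground-station outage) ≈ 0.124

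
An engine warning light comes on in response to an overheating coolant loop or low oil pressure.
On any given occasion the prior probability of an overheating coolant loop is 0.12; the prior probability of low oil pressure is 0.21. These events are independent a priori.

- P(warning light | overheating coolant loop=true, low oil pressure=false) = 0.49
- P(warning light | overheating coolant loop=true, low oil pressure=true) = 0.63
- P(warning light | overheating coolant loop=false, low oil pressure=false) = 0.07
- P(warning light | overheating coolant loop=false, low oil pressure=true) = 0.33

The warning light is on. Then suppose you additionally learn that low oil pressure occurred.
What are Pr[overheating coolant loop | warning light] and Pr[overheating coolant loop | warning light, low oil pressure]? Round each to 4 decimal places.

P(warning light) = 0.07×0.88×0.79 + 0.33×0.88×0.21 + 0.49×0.12×0.79 + 0.63×0.12×0.21 = 0.048664 + 0.060984 + 0.046452 + 0.015876 = 0.171976
The overheating coolant loop-present share is 0.046452 + 0.015876 = 0.062328.
P(overheating coolant loop | warning light) = 0.062328 / 0.171976 ≈ 0.3624

With the extra evidence:
P(warning light | low oil pressure) = 0.33*0.88 + 0.63*0.12 = 0.290400 + 0.075600 = 0.366000
Of this, 0.075600 comes from 0.63*0.12 (the overheating coolant loop=true cases).
P(overheating coolant loop | warning light, low oil pressure) = 0.075600 / 0.366000 ≈ 0.2066

Pr[overheating coolant loop | warning light] ≈ 0.3624; Pr[overheating coolant loop | warning light, low oil pressure] ≈ 0.2066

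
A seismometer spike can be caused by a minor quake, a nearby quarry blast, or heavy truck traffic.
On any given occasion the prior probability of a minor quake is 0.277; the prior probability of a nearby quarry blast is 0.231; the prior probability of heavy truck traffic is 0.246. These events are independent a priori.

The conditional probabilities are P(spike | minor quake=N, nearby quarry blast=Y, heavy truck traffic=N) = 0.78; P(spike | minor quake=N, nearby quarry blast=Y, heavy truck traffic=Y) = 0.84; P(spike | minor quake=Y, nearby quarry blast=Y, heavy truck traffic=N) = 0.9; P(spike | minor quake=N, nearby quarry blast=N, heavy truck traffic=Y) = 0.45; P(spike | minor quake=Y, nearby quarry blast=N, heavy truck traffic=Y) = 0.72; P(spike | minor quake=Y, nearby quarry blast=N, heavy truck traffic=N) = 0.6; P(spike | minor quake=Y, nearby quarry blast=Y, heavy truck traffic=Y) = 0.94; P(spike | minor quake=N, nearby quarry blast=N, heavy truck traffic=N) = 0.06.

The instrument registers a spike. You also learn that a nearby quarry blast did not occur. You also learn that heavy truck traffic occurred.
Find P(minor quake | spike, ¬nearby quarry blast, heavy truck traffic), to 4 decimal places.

Numerator (weight on configurations with minor quake): 0.72×0.277 = 0.199440
Normalizer over all consistent configurations: 0.45×0.723 + 0.72×0.277 = 0.524790
Posterior = 0.199440 / 0.524790 ≈ 0.3800

P(minor quake | spike, ¬nearby quarry blast, heavy truck traffic) ≈ 0.3800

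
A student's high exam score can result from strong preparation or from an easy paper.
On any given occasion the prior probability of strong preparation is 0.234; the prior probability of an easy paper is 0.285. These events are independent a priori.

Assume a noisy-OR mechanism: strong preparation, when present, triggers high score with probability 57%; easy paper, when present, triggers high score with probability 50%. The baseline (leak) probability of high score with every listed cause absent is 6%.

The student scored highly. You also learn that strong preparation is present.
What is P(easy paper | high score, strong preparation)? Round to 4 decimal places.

P(easy paper | high score, strong preparation) ≈ 0.3480

Under noisy-OR, P(high score | causes) = 1 − (1−0.06)·∏(1−qᵢ) over the active causes.
P(high score | strong preparation) = 0.5958·0.715 + 0.7979·0.285 = 0.425997 + 0.227402 = 0.653399
Of this, 0.227402 comes from 0.7979·0.285 (the easy paper=true cases).
P(easy paper | high score, strong preparation) = 0.227402 / 0.653399 ≈ 0.3480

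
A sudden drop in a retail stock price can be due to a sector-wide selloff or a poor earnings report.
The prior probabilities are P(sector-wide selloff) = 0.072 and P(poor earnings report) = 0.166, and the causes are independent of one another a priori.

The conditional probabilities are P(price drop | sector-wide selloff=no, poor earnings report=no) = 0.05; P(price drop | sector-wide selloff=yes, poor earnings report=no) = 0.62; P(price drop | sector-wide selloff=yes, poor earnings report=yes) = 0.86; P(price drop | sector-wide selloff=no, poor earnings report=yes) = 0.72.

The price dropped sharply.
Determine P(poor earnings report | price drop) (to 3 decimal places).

Numerator (weight on configurations with poor earnings report): 0.110915 + 0.010279 = 0.121194
Denominator P(price drop): 0.05·0.928·0.834 + 0.72·0.928·0.166 + 0.62·0.072·0.834 + 0.86·0.072·0.166 = 0.197122
P(poor earnings report | price drop) = 0.121194/0.197122 ≈ 0.615

P(poor earnings report | price drop) ≈ 0.615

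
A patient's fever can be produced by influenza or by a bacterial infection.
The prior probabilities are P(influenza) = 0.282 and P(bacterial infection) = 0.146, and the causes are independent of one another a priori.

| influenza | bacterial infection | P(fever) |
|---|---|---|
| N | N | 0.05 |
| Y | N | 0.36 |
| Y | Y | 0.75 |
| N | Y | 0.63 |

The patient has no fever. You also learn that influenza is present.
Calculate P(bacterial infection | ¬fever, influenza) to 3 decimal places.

P(bacterial infection | ¬fever, influenza) ≈ 0.063

Sum P(¬fever|·) weighted by the priors over both values of bacterial infection:
  P(¬fever | influenza) = 0.64×0.854 + 0.25×0.146
        = 0.546560 + 0.036500 = 0.583060
The terms with bacterial infection present sum to 0.036500, so
  P(bacterial infection | ¬fever, influenza) = 0.036500 / 0.583060 ≈ 0.063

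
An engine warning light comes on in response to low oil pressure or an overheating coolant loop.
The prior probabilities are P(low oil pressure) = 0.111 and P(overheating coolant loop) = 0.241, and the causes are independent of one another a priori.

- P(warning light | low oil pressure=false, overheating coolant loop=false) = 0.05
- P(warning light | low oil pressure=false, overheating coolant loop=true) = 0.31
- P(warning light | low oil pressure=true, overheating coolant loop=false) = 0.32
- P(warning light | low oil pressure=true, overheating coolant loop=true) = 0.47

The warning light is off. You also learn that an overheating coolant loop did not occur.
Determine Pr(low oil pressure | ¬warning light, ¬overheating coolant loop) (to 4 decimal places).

Pr(low oil pressure | ¬warning light, ¬overheating coolant loop) ≈ 0.0820

Enumerate both values of low oil pressure and weight by the priors:
  P(¬warning light | ¬overheating coolant loop) = 0.95×0.889 + 0.68×0.111
        = 0.844550 + 0.075480 = 0.920030
Configurations with low oil pressure contribute 0.075480, so
  P(low oil pressure | ¬warning light, ¬overheating coolant loop) = 0.075480 / 0.920030 ≈ 0.0820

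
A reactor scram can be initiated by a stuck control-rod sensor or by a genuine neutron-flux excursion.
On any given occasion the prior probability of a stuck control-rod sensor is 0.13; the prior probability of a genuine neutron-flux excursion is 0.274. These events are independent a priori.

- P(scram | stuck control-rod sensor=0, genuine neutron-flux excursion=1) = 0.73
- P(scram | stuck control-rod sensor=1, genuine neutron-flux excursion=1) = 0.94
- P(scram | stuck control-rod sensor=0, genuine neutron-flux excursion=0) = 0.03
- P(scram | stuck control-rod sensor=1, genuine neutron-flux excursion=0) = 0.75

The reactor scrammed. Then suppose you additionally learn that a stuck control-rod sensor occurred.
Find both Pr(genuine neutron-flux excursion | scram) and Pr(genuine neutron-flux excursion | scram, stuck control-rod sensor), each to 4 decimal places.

Enumerate the 4 (stuck control-rod sensor, genuine neutron-flux excursion) configurations and weight by the priors:
  P(scram) = 0.03*0.87*0.726 + 0.73*0.87*0.274 + 0.75*0.13*0.726 + 0.94*0.13*0.274
        = 0.018949 + 0.174017 + 0.070785 + 0.033483 = 0.297234
The terms with genuine neutron-flux excursion present sum to 0.207500, so
  P(genuine neutron-flux excursion | scram) = 0.207500 / 0.297234 ≈ 0.6981

Now also conditioning on stuck control-rod sensor=true:
P(scram | stuck control-rod sensor) = 0.75×0.726 + 0.94×0.274 = 0.544500 + 0.257560 = 0.802060
The genuine neutron-flux excursion-present share is 0.94×0.274 = 0.257560.
P(genuine neutron-flux excursion | scram, stuck control-rod sensor) = 0.257560 / 0.802060 ≈ 0.3211

Pr(genuine neutron-flux excursion | scram) ≈ 0.6981; Pr(genuine neutron-flux excursion | scram, stuck control-rod sensor) ≈ 0.3211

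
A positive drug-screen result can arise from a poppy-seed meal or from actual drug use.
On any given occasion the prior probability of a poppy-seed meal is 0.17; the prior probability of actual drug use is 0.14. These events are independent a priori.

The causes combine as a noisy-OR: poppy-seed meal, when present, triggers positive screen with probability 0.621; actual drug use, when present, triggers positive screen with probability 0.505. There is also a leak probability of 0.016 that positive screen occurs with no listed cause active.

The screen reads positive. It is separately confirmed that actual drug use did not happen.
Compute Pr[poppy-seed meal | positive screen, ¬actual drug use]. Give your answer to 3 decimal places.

Under noisy-OR, P(positive screen | causes) = 1 − (1−0.016)·∏(1−qᵢ) over the active causes.
For the numerator, keep only poppy-seed meal=true terms: 0.627064×0.17 = 0.106601
Normalizer over all consistent configurations: 0.016×0.83 + 0.627064×0.17 = 0.119881
P(poppy-seed meal | positive screen, ¬actual drug use) = 0.106601/0.119881 ≈ 0.889

Pr[poppy-seed meal | positive screen, ¬actual drug use] ≈ 0.889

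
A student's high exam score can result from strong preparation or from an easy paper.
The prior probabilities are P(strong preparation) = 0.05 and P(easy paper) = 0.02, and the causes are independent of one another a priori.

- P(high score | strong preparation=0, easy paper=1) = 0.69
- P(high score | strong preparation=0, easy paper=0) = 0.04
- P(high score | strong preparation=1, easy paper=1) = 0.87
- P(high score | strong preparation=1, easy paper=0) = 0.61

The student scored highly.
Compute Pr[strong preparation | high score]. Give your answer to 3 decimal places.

For the numerator, keep only strong preparation=true terms: 0.029890 + 0.000870 = 0.030760
Normalizer over all consistent configurations: 0.04·0.95·0.98 + 0.69·0.95·0.02 + 0.61·0.05·0.98 + 0.87·0.05·0.02 = 0.081110
P(strong preparation | high score) = 0.030760/0.081110 ≈ 0.379

Pr[strong preparation | high score] ≈ 0.379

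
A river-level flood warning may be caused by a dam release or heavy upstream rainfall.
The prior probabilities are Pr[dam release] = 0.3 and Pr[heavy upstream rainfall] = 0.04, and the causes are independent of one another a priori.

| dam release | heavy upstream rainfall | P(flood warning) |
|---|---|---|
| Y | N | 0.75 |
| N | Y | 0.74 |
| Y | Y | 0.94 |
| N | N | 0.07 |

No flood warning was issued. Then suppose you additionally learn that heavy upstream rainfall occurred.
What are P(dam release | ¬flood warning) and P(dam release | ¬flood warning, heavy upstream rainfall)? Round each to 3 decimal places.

P(¬flood warning) = 0.93×0.7×0.96 + 0.26×0.7×0.04 + 0.25×0.3×0.96 + 0.06×0.3×0.04 = 0.624960 + 0.007280 + 0.072000 + 0.000720 = 0.704960
Restricting to configurations with dam release present: 0.072000 + 0.000720 = 0.072720.
So P(dam release | ¬flood warning) = 0.072720/0.704960 ≈ 0.103.

Now condition on the additional information:
P(¬flood warning | heavy upstream rainfall) = 0.26*0.7 + 0.06*0.3 = 0.182000 + 0.018000 = 0.200000
Restricting to configurations with dam release present: 0.06*0.3 = 0.018000.
P(dam release | ¬flood warning, heavy upstream rainfall) = 0.018000 / 0.200000 ≈ 0.090

P(dam release | ¬flood warning) ≈ 0.103; P(dam release | ¬flood warning, heavy upstream rainfall) ≈ 0.090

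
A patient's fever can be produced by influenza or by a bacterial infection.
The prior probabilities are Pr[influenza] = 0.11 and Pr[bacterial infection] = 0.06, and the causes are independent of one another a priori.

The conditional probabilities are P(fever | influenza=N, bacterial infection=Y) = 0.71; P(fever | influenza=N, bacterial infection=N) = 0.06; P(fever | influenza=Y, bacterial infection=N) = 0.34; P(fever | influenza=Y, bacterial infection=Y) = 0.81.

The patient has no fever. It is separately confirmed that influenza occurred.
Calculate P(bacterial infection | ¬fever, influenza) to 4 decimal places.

P(¬fever | influenza) = 0.66×0.94 + 0.19×0.06 = 0.620400 + 0.011400 = 0.631800
The bacterial infection-present share is 0.19×0.06 = 0.011400.
Hence the posterior is 0.011400/0.631800 ≈ 0.0180.

P(bacterial infection | ¬fever, influenza) ≈ 0.0180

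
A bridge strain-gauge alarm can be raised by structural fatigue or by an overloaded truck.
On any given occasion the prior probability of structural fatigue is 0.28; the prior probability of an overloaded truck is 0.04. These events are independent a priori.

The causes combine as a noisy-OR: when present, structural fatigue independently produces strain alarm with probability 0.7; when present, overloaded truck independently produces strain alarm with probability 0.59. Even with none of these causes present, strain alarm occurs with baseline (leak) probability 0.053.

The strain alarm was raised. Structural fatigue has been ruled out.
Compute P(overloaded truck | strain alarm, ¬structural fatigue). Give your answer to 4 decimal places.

P(overloaded truck | strain alarm, ¬structural fatigue) ≈ 0.3247

Under noisy-OR, P(strain alarm | causes) = 1 − (1−0.053)·∏(1−qᵢ) over the active causes.
Weight on overloaded truck=true, given the evidence: 0.61173*0.04 = 0.024469
Denominator P(strain alarm | ¬structural fatigue): 0.053*0.96 + 0.61173*0.04 = 0.075349
Posterior = 0.024469 / 0.075349 ≈ 0.3247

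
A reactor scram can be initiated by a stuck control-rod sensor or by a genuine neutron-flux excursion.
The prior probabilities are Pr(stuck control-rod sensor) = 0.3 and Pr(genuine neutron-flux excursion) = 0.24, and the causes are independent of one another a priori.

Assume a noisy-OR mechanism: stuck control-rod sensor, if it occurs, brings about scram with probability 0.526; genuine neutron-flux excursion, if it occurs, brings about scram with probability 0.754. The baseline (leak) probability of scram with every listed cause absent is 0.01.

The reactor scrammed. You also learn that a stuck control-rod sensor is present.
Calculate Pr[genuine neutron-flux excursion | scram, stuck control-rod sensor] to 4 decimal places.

Pr[genuine neutron-flux excursion | scram, stuck control-rod sensor] ≈ 0.3448

Under noisy-OR, P(scram | causes) = 1 − (1−0.01)·∏(1−qᵢ) over the active causes.
Sum P(scram|·) weighted by the priors over both values of genuine neutron-flux excursion:
  P(scram | stuck control-rod sensor) = 0.53074·0.76 + 0.884562·0.24
        = 0.403362 + 0.212295 = 0.615657
The terms with genuine neutron-flux excursion present sum to 0.212295, so
  P(genuine neutron-flux excursion | scram, stuck control-rod sensor) = 0.212295 / 0.615657 ≈ 0.3448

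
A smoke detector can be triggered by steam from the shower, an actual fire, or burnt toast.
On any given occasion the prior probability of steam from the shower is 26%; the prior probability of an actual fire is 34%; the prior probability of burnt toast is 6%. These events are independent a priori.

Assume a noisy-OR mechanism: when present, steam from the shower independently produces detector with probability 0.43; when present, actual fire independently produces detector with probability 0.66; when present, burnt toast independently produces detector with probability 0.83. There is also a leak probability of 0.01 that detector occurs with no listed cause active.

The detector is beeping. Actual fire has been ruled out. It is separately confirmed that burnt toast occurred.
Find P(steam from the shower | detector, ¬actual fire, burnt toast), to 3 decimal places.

P(steam from the shower | detector, ¬actual fire, burnt toast) ≈ 0.276

Under noisy-OR, P(detector | causes) = 1 − (1−0.01)·∏(1−qᵢ) over the active causes.
By total probability over both values of steam from the shower:
  P(detector | ¬actual fire, burnt toast) = 0.8317*0.74 + 0.904069*0.26
        = 0.615458 + 0.235058 = 0.850516
The terms with steam from the shower present sum to 0.235058, so
  P(steam from the shower | detector, ¬actual fire, burnt toast) = 0.235058 / 0.850516 ≈ 0.276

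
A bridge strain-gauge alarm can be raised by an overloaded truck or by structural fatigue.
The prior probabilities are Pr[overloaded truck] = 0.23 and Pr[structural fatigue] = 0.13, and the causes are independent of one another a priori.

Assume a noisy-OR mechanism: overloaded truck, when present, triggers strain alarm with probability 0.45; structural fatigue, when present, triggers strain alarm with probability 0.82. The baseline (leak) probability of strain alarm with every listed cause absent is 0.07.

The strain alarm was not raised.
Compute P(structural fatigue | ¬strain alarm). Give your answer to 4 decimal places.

Under noisy-OR, P(strain alarm | causes) = 1 − (1−0.07)·∏(1−qᵢ) over the active causes.
Weight on structural fatigue=true, given the evidence: 0.016757 + 0.002753 = 0.019510
The normalizing constant is 0.93×0.77×0.87 + 0.1674×0.77×0.13 + 0.5115×0.23×0.87 + 0.09207×0.23×0.13 = 0.744868
Posterior = 0.019510 / 0.744868 ≈ 0.0262

P(structural fatigue | ¬strain alarm) ≈ 0.0262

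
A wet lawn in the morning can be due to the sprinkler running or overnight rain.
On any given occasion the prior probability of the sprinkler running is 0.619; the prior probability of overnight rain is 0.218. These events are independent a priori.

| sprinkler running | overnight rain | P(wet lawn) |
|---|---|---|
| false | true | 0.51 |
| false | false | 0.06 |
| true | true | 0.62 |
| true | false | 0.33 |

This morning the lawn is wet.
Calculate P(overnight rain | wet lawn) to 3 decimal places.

P(overnight rain | wet lawn) ≈ 0.415

For the numerator, keep only overnight rain=true terms: 0.042360 + 0.083664 = 0.126024
Normalizer over all consistent configurations: 0.06×0.381×0.782 + 0.51×0.381×0.218 + 0.33×0.619×0.782 + 0.62×0.619×0.218 = 0.303640
P(overnight rain | wet lawn) = 0.126024/0.303640 ≈ 0.415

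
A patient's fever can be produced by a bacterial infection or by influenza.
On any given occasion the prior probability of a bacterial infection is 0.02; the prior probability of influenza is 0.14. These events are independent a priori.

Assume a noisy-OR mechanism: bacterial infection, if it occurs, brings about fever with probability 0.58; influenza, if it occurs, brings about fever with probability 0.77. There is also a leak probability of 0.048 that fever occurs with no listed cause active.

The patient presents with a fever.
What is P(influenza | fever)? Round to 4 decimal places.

P(influenza | fever) ≈ 0.6836

Under noisy-OR, P(fever | causes) = 1 − (1−0.048)·∏(1−qᵢ) over the active causes.
Enumerate the 4 (bacterial infection, influenza) configurations and weight by the priors:
  P(fever) = 0.048×0.98×0.86 + 0.78104×0.98×0.14 + 0.60016×0.02×0.86 + 0.908037×0.02×0.14
        = 0.040454 + 0.107159 + 0.010323 + 0.002543 = 0.160479
The terms with influenza present sum to 0.109702, so
  P(influenza | fever) = 0.109702 / 0.160479 ≈ 0.6836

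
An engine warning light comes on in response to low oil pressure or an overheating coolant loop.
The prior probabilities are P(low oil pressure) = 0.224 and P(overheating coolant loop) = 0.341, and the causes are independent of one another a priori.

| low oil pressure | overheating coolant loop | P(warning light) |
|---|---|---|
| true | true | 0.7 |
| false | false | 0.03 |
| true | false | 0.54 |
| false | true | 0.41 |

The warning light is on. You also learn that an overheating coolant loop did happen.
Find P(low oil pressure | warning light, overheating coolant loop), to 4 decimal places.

P(low oil pressure | warning light, overheating coolant loop) ≈ 0.3301

P(warning light | overheating coolant loop) = 0.41*0.776 + 0.7*0.224 = 0.318160 + 0.156800 = 0.474960
The low oil pressure-present share is 0.7*0.224 = 0.156800.
So P(low oil pressure | warning light, overheating coolant loop) = 0.156800/0.474960 ≈ 0.3301.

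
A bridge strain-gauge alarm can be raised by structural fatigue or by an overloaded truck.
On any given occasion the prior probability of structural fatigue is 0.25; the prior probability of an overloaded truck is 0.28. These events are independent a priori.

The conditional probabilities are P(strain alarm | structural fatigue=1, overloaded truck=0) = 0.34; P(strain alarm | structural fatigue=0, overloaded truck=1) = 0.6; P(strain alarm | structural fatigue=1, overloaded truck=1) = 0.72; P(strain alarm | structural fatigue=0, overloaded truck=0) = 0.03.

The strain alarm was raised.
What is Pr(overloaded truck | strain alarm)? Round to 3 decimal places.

Pr(overloaded truck | strain alarm) ≈ 0.695

By total probability over the 4 (structural fatigue, overloaded truck) configurations:
  P(strain alarm) = 0.03×0.75×0.72 + 0.6×0.75×0.28 + 0.34×0.25×0.72 + 0.72×0.25×0.28
        = 0.016200 + 0.126000 + 0.061200 + 0.050400 = 0.253800
Keeping only the overloaded truck-present terms gives 0.176400, so
  P(overloaded truck | strain alarm) = 0.176400 / 0.253800 ≈ 0.695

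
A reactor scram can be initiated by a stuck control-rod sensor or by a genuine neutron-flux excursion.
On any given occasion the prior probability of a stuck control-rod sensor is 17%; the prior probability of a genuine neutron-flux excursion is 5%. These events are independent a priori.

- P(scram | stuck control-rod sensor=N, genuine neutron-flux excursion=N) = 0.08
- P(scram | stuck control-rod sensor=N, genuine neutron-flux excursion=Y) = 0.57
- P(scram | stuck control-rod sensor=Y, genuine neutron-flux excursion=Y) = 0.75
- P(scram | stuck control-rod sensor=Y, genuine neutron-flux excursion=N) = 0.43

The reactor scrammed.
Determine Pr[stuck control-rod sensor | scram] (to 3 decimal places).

Pr[stuck control-rod sensor | scram] ≈ 0.466

Weight on stuck control-rod sensor=true, given the evidence: 0.069445 + 0.006375 = 0.075820
Normalizer over all consistent configurations: 0.08*0.83*0.95 + 0.57*0.83*0.05 + 0.43*0.17*0.95 + 0.75*0.17*0.05 = 0.162555
P(stuck control-rod sensor | scram) = 0.075820/0.162555 ≈ 0.466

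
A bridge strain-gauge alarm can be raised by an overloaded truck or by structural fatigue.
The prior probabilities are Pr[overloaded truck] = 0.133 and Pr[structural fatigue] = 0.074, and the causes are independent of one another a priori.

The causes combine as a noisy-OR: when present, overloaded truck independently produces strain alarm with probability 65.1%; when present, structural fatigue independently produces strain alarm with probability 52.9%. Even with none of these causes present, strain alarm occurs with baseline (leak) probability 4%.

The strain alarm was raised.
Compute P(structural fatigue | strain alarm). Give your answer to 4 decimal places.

P(structural fatigue | strain alarm) ≈ 0.2759

Under noisy-OR, P(strain alarm | causes) = 1 − (1−0.04)·∏(1−qᵢ) over the active causes.
P(strain alarm) = 0.04*0.867*0.926 + 0.54784*0.867*0.074 + 0.66496*0.133*0.926 + 0.842196*0.133*0.074 = 0.032114 + 0.035148 + 0.081895 + 0.008289 = 0.157446
Restricting to configurations with structural fatigue present: 0.035148 + 0.008289 = 0.043437.
Hence the posterior is 0.043437/0.157446 ≈ 0.2759.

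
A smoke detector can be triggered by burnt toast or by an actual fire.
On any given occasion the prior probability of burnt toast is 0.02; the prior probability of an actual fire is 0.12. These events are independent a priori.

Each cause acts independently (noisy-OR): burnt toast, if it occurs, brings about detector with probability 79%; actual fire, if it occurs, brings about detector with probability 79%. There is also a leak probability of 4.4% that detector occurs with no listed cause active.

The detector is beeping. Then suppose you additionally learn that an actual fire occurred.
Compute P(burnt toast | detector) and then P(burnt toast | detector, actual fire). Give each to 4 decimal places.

P(burnt toast | detector) ≈ 0.1104; P(burnt toast | detector, actual fire) ≈ 0.0239

Under noisy-OR, P(detector | causes) = 1 − (1−0.044)·∏(1−qᵢ) over the active causes.
P(detector) = 0.044·0.98·0.88 + 0.79924·0.98·0.12 + 0.79924·0.02·0.88 + 0.95784·0.02·0.12 = 0.037946 + 0.093991 + 0.014067 + 0.002299 = 0.148303
Of this, 0.016366 comes from 0.014067 + 0.002299 (the burnt toast=true cases).
Hence the posterior is 0.016366/0.148303 ≈ 0.1104.

With the extra evidence:
For the numerator, keep only burnt toast=true terms: 0.95784·0.02 = 0.019157
Denominator P(detector | actual fire): 0.79924·0.98 + 0.95784·0.02 = 0.802412
Posterior = 0.019157 / 0.802412 ≈ 0.0239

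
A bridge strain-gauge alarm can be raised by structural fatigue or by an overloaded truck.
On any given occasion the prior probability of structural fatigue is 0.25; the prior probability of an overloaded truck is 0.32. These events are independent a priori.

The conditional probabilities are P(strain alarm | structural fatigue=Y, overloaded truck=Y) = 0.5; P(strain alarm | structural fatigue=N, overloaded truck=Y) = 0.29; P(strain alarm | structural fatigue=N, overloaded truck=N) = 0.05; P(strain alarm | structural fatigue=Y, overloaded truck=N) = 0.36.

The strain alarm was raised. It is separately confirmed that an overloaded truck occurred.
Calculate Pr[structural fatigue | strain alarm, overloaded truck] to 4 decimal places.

Pr[structural fatigue | strain alarm, overloaded truck] ≈ 0.3650

Sum P(strain alarm|·) weighted by the priors over both values of structural fatigue:
  P(strain alarm | overloaded truck) = 0.29·0.75 + 0.5·0.25
        = 0.217500 + 0.125000 = 0.342500
Keeping only the structural fatigue-present terms gives 0.125000, so
  P(structural fatigue | strain alarm, overloaded truck) = 0.125000 / 0.342500 ≈ 0.3650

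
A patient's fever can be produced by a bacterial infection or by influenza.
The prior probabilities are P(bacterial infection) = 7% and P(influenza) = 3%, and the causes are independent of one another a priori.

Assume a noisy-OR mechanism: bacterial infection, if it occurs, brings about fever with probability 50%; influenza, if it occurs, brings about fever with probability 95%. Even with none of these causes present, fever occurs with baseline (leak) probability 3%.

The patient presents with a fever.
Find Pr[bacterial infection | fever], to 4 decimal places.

Pr[bacterial infection | fever] ≈ 0.4085

Under noisy-OR, P(fever | causes) = 1 − (1−0.03)·∏(1−qᵢ) over the active causes.
P(fever) = 0.03*0.93*0.97 + 0.9515*0.93*0.03 + 0.515*0.07*0.97 + 0.97575*0.07*0.03 = 0.027063 + 0.026547 + 0.034969 + 0.002049 = 0.090628
The bacterial infection-present share is 0.034969 + 0.002049 = 0.037018.
Hence the posterior is 0.037018/0.090628 ≈ 0.4085.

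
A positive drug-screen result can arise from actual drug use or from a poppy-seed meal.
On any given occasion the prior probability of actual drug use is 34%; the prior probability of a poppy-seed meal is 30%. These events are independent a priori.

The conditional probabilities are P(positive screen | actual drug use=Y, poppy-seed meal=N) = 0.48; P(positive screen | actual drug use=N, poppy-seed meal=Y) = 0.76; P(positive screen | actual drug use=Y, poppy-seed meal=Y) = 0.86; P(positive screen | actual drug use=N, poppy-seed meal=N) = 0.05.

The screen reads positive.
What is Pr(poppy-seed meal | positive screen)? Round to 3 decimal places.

P(positive screen) = 0.05×0.66×0.7 + 0.76×0.66×0.3 + 0.48×0.34×0.7 + 0.86×0.34×0.3 = 0.023100 + 0.150480 + 0.114240 + 0.087720 = 0.375540
Of this, 0.238200 comes from 0.150480 + 0.087720 (the poppy-seed meal=true cases).
So P(poppy-seed meal | positive screen) = 0.238200/0.375540 ≈ 0.634.

Pr(poppy-seed meal | positive screen) ≈ 0.634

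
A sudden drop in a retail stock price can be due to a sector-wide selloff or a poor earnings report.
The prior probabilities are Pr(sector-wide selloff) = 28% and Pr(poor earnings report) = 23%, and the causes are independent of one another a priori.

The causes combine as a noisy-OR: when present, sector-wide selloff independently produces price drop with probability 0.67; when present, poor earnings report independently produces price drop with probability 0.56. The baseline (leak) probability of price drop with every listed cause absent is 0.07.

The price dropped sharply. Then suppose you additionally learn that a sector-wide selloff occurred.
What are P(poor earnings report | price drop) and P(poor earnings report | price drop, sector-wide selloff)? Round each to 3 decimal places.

Under noisy-OR, P(price drop | causes) = 1 − (1−0.07)·∏(1−qᵢ) over the active causes.
Numerator (weight on configurations with poor earnings report): 0.097836 + 0.055704 = 0.153540
Denominator P(price drop): 0.07*0.72*0.77 + 0.5908*0.72*0.23 + 0.6931*0.28*0.77 + 0.864964*0.28*0.23 = 0.341780
P(poor earnings report | price drop) = 0.153540/0.341780 ≈ 0.449

Now condition on the additional information:
By total probability over both values of poor earnings report:
  P(price drop | sector-wide selloff) = 0.6931·0.77 + 0.864964·0.23
        = 0.533687 + 0.198942 = 0.732629
Keeping only the poor earnings report-present terms gives 0.198942, so
  P(poor earnings report | price drop, sector-wide selloff) = 0.198942 / 0.732629 ≈ 0.272

P(poor earnings report | price drop) ≈ 0.449; P(poor earnings report | price drop, sector-wide selloff) ≈ 0.272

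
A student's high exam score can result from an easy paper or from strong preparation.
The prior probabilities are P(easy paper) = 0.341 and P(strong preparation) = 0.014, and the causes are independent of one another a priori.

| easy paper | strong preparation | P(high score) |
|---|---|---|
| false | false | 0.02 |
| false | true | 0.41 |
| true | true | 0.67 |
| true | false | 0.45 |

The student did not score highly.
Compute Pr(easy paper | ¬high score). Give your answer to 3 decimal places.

For the numerator, keep only easy paper=true terms: 0.184924 + 0.001575 = 0.186499
The normalizing constant is 0.98×0.659×0.986 + 0.59×0.659×0.014 + 0.55×0.341×0.986 + 0.33×0.341×0.014 = 0.828721
Posterior = 0.186499 / 0.828721 ≈ 0.225

Pr(easy paper | ¬high score) ≈ 0.225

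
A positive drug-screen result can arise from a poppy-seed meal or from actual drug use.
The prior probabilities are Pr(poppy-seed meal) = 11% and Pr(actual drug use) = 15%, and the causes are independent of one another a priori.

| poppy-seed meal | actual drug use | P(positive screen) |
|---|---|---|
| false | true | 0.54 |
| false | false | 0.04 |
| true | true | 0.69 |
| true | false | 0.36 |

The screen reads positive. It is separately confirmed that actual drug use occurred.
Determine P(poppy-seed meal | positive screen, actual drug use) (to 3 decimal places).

P(poppy-seed meal | positive screen, actual drug use) ≈ 0.136

P(positive screen | actual drug use) = 0.54×0.89 + 0.69×0.11 = 0.480600 + 0.075900 = 0.556500
The poppy-seed meal-present share is 0.69×0.11 = 0.075900.
Hence the posterior is 0.075900/0.556500 ≈ 0.136.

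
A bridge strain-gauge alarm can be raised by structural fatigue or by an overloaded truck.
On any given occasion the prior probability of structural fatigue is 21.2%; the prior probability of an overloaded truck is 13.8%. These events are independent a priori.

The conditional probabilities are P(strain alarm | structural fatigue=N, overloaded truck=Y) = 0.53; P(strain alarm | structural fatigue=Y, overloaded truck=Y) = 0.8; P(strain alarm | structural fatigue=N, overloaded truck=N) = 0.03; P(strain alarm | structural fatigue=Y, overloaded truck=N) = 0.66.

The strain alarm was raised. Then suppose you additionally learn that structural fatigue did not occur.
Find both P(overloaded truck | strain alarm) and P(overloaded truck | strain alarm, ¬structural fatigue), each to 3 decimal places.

P(overloaded truck | strain alarm) ≈ 0.365; P(overloaded truck | strain alarm, ¬structural fatigue) ≈ 0.739

P(strain alarm) = 0.03·0.788·0.862 + 0.53·0.788·0.138 + 0.66·0.212·0.862 + 0.8·0.212·0.138 = 0.020378 + 0.057634 + 0.120611 + 0.023405 = 0.222028
The overloaded truck-present share is 0.057634 + 0.023405 = 0.081039.
P(overloaded truck | strain alarm) = 0.081039 / 0.222028 ≈ 0.365

Now condition on the additional information:
By total probability over both values of overloaded truck:
  P(strain alarm | ¬structural fatigue) = 0.03×0.862 + 0.53×0.138
        = 0.025860 + 0.073140 = 0.099000
The terms with overloaded truck present sum to 0.073140, so
  P(overloaded truck | strain alarm, ¬structural fatigue) = 0.073140 / 0.099000 ≈ 0.739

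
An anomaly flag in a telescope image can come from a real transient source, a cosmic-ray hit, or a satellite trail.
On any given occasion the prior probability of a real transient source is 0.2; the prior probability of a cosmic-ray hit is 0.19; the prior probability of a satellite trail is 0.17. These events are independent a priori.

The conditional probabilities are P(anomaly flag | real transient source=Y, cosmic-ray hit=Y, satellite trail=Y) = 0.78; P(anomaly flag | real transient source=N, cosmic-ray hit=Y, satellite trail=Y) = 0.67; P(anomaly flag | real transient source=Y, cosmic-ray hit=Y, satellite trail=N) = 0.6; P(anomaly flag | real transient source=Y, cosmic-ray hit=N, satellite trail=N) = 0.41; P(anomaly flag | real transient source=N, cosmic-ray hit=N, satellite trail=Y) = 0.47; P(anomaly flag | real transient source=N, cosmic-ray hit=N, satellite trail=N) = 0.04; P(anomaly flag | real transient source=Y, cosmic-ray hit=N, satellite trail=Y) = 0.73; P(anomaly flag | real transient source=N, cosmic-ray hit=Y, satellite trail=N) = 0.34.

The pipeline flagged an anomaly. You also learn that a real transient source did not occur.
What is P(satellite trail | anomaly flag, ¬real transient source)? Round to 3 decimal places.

P(anomaly flag | ¬real transient source) = 0.04×0.81×0.83 + 0.47×0.81×0.17 + 0.34×0.19×0.83 + 0.67×0.19×0.17 = 0.026892 + 0.064719 + 0.053618 + 0.021641 = 0.166870
Restricting to configurations with satellite trail present: 0.064719 + 0.021641 = 0.086360.
P(satellite trail | anomaly flag, ¬real transient source) = 0.086360 / 0.166870 ≈ 0.518

P(satellite trail | anomaly flag, ¬real transient source) ≈ 0.518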